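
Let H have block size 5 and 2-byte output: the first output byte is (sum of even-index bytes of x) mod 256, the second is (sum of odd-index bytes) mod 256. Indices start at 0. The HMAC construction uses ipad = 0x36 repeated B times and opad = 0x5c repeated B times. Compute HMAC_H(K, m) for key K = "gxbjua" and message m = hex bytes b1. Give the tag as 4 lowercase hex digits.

76ef

Key "gxbjua" = 67 78 62 6a 75 61 is 6 bytes > B = 5, so hash it first: H(key) = 3e 43, then zero-pad to 5 bytes: K' = 3e 43 00 00 00.
K' ⊕ ipad = 08 75 36 36 36.  K' ⊕ opad = 62 1f 5c 5c 5c.
Inner input = (K'⊕ipad) ∥ m = 08 75 36 36 36 ∥ b1.
Inner hash: even-index sum = 116 mod 256 = 116; odd-index sum = 348 mod 256 = 92 → 74 5c.
Outer input = (K'⊕opad) ∥ inner = 62 1f 5c 5c 5c ∥ 74 5c.
Outer hash (tag): even-index sum = 374 mod 256 = 118; odd-index sum = 239 mod 256 = 239 → 76 ef.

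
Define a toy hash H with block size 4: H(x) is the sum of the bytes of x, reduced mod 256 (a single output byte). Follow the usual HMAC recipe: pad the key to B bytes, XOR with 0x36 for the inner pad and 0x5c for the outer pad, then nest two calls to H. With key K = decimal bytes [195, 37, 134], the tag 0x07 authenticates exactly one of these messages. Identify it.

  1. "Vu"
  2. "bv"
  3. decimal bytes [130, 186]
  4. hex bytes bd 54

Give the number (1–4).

1

Key decimal bytes [195, 37, 134] = c3 25 86 is 3 bytes ≤ B = 4; zero-pad to 4 bytes: K' = c3 25 86 00.
K' ⊕ ipad = f5 13 b0 36; K' ⊕ opad = 9f 79 da 5c.
m1: inner = H(f5 13 b0 36 56 75) = b9; tag = H(9f 79 da 5c b9) = 07 ← matches
m2: inner = H(f5 13 b0 36 62 76) = c6; tag = H(9f 79 da 5c c6) = 14
m3: inner = H(f5 13 b0 36 82 ba) = 2a; tag = H(9f 79 da 5c 2a) = 78
m4: inner = H(f5 13 b0 36 bd 54) = ff; tag = H(9f 79 da 5c ff) = 4d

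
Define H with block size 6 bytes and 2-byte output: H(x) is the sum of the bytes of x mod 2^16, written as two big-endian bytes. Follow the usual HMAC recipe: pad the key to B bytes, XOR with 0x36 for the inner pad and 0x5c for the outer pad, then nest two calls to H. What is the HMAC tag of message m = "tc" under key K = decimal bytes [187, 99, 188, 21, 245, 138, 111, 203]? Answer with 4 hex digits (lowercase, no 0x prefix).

033d

Key decimal bytes [187, 99, 188, 21, 245, 138, 111, 203] = bb 63 bc 15 f5 8a 6f cb is 8 bytes > B = 6, so hash it first: H(key) = 04 a8, then zero-pad to 6 bytes: K' = 04 a8 00 00 00 00.
K' ⊕ ipad = 32 9e 36 36 36 36.  K' ⊕ opad = 58 f4 5c 5c 5c 5c.
Inner input = (K'⊕ipad) ∥ m = 32 9e 36 36 36 36 ∥ 74 63.
Inner hash: sum = 50+158+54+54+54+54+116+99 = 639 → 02 7f.
Outer input = (K'⊕opad) ∥ inner = 58 f4 5c 5c 5c 5c ∥ 02 7f.
Outer hash (tag): sum = 88+244+92+92+92+92+2+127 = 829 → 03 3d.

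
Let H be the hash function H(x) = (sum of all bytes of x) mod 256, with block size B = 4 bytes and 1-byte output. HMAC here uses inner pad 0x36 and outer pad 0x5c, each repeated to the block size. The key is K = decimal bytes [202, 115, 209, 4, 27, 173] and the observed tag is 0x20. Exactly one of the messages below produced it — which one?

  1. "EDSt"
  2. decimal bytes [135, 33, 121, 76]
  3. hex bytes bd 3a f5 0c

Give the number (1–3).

3

Key decimal bytes [202, 115, 209, 4, 27, 173] = ca 73 d1 04 1b ad is 6 bytes > B = 4, so hash it first: H(key) = da, then zero-pad to 4 bytes: K' = da 00 00 00.
K' ⊕ ipad = ec 36 36 36; K' ⊕ opad = 86 5c 5c 5c.
m1: inner = H(ec 36 36 36 45 44 53 74) = de; tag = H(86 5c 5c 5c de) = 78
m2: inner = H(ec 36 36 36 87 21 79 4c) = fb; tag = H(86 5c 5c 5c fb) = 95
m3: inner = H(ec 36 36 36 bd 3a f5 0c) = 86; tag = H(86 5c 5c 5c 86) = 20 ← matches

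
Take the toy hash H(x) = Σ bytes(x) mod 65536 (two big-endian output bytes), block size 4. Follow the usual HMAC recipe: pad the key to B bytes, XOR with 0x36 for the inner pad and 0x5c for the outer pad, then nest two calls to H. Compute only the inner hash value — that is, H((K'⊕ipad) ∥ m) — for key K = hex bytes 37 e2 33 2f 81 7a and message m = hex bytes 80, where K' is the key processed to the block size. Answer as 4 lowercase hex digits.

0160

Key hex bytes 37 e2 33 2f 81 7a is 6 bytes > B = 4, so hash it first: H(key) = 02 76, then zero-pad to 4 bytes: K' = 02 76 00 00.
K' ⊕ ipad = 34 40 36 36.
Inner input = 34 40 36 36 ∥ 80.
Inner hash: sum = 52+64+54+54+128 = 352 → 01 60.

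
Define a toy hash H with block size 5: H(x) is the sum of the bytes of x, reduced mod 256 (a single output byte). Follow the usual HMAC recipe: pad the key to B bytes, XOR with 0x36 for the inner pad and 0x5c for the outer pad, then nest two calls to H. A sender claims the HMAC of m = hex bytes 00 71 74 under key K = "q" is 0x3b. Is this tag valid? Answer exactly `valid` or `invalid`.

invalid

Key "q" = 71 is 1 byte ≤ B = 5; zero-pad to 5 bytes: K' = 71 00 00 00 00.
K' ⊕ ipad = 47 36 36 36 36; K' ⊕ opad = 2d 5c 5c 5c 5c.
Inner hash: sum = 71+54+54+54+54+0+113+116 = 516; mod 256 = 4 → 04.
Outer hash (recomputed tag): sum = 45+92+92+92+92+4 = 417; mod 256 = 161 → a1.
Recomputed tag = a1; claimed = 3b → mismatch.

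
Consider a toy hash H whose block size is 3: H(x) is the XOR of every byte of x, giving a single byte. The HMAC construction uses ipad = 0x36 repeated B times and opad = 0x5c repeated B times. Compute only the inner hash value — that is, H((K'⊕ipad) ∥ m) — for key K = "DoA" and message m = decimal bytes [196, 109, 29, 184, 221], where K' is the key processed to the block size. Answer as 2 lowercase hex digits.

Key "DoA" = 44 6f 41 is exactly B = 3 bytes: K' = 44 6f 41.
K' ⊕ ipad = 72 59 77.
Inner input = 72 59 77 ∥ c4 6d 1d b8 dd.
Inner hash: XOR 72⊕59⊕77⊕c4⊕6d⊕1d⊕b8⊕dd = 8d.

8d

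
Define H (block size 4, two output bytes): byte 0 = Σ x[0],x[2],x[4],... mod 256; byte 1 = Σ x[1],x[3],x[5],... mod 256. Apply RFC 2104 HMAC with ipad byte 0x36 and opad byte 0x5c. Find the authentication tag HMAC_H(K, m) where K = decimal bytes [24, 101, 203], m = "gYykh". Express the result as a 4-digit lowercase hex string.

Key decimal bytes [24, 101, 203] = 18 65 cb is 3 bytes ≤ B = 4; zero-pad to 4 bytes: K' = 18 65 cb 00.
K' ⊕ ipad = 2e 53 fd 36.  K' ⊕ opad = 44 39 97 5c.
Inner input = (K'⊕ipad) ∥ m = 2e 53 fd 36 ∥ 67 59 79 6b 68.
Inner hash: even-index sum = 627 mod 256 = 115; odd-index sum = 333 mod 256 = 77 → 73 4d.
Outer input = (K'⊕opad) ∥ inner = 44 39 97 5c ∥ 73 4d.
Outer hash (tag): even-index sum = 334 mod 256 = 78; odd-index sum = 226 mod 256 = 226 → 4e e2.

4ee2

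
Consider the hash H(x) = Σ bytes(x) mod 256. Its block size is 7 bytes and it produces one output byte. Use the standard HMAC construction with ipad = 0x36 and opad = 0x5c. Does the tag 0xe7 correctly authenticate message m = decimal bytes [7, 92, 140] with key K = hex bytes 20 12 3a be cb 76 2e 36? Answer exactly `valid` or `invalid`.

Key hex bytes 20 12 3a be cb 76 2e 36 is 8 bytes > B = 7, so hash it first: H(key) = cf, then zero-pad to 7 bytes: K' = cf 00 00 00 00 00 00.
K' ⊕ ipad = f9 36 36 36 36 36 36; K' ⊕ opad = 93 5c 5c 5c 5c 5c 5c.
Inner hash: sum = 249+54+54+54+54+54+54+7+92+140 = 812; mod 256 = 44 → 2c.
Outer hash (recomputed tag): sum = 147+92+92+92+92+92+92+44 = 743; mod 256 = 231 → e7.
Recomputed tag = e7; claimed = e7 → match.

valid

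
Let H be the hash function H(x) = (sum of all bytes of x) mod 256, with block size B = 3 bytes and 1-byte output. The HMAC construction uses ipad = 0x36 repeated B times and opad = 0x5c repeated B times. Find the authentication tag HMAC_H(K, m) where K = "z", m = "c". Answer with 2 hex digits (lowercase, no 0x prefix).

Key "z" = 7a is 1 byte ≤ B = 3; zero-pad to 3 bytes: K' = 7a 00 00.
K' ⊕ ipad = 4c 36 36.  K' ⊕ opad = 26 5c 5c.
Inner input = (K'⊕ipad) ∥ m = 4c 36 36 ∥ 63.
Inner hash: sum = 76+54+54+99 = 283; mod 256 = 27 → 1b.
Outer input = (K'⊕opad) ∥ inner = 26 5c 5c ∥ 1b.
Outer hash (tag): sum = 38+92+92+27 = 249 → f9.

f9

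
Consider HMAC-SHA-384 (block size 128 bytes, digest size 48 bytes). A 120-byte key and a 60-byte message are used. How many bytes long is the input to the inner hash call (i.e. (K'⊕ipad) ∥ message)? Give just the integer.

188

Key is 120 ≤ 128 bytes, zero-padded: |K'| = 128.
Inner input = (K'⊕ipad) ∥ m → 128 + 60 = 188 bytes.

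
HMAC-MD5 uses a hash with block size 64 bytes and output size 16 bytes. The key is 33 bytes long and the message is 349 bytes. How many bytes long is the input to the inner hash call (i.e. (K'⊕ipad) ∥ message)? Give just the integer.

413

Key is 33 ≤ 64 bytes, zero-padded: |K'| = 64.
Inner input = (K'⊕ipad) ∥ m → 64 + 349 = 413 bytes.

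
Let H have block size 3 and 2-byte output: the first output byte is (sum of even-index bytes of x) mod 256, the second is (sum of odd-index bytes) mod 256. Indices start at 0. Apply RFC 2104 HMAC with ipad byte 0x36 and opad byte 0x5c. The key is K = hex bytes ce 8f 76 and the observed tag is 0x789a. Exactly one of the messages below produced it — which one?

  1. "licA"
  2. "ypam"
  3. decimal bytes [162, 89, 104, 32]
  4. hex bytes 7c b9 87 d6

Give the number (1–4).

4

Key hex bytes ce 8f 76 is exactly B = 3 bytes: K' = ce 8f 76.
K' ⊕ ipad = f8 b9 40; K' ⊕ opad = 92 d3 2a.
m1: inner = H(f8 b9 40 6c 69 63 41) = e2 88; tag = H(92 d3 2a e2 88) = 44b5
m2: inner = H(f8 b9 40 79 70 61 6d) = 15 93; tag = H(92 d3 2a 15 93) = 4fe8
m3: inner = H(f8 b9 40 a2 59 68 20) = b1 c3; tag = H(92 d3 2a b1 c3) = 7f84
m4: inner = H(f8 b9 40 7c b9 87 d6) = c7 bc; tag = H(92 d3 2a c7 bc) = 789a ← matches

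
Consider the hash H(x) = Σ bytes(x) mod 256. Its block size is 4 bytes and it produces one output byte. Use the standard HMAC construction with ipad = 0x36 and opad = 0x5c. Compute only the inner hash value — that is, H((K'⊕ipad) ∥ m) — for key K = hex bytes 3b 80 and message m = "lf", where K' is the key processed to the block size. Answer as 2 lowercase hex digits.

01

Key hex bytes 3b 80 is 2 bytes ≤ B = 4; zero-pad to 4 bytes: K' = 3b 80 00 00.
K' ⊕ ipad = 0d b6 36 36.
Inner input = 0d b6 36 36 ∥ 6c 66.
Inner hash: sum = 13+182+54+54+108+102 = 513; mod 256 = 1 → 01.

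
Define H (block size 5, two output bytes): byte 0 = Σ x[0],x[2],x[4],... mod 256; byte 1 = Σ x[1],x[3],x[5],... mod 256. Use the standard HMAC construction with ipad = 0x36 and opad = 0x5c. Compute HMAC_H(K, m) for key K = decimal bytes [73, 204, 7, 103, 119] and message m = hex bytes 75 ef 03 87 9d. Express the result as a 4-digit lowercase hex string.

fb32

Key decimal bytes [73, 204, 7, 103, 119] = 49 cc 07 67 77 is exactly B = 5 bytes: K' = 49 cc 07 67 77.
K' ⊕ ipad = 7f fa 31 51 41.  K' ⊕ opad = 15 90 5b 3b 2b.
Inner input = (K'⊕ipad) ∥ m = 7f fa 31 51 41 ∥ 75 ef 03 87 9d.
Inner hash: even-index sum = 615 mod 256 = 103; odd-index sum = 608 mod 256 = 96 → 67 60.
Outer input = (K'⊕opad) ∥ inner = 15 90 5b 3b 2b ∥ 67 60.
Outer hash (tag): even-index sum = 251 mod 256 = 251; odd-index sum = 306 mod 256 = 50 → fb 32.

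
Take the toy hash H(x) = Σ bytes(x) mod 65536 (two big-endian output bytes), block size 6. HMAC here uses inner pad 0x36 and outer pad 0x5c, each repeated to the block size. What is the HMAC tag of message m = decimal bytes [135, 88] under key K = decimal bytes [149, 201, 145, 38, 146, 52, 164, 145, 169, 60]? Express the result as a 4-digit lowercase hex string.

Key decimal bytes [149, 201, 145, 38, 146, 52, 164, 145, 169, 60] = 95 c9 91 26 92 34 a4 91 a9 3c is 10 bytes > B = 6, so hash it first: H(key) = 04 f5, then zero-pad to 6 bytes: K' = 04 f5 00 00 00 00.
K' ⊕ ipad = 32 c3 36 36 36 36.  K' ⊕ opad = 58 a9 5c 5c 5c 5c.
Inner input = (K'⊕ipad) ∥ m = 32 c3 36 36 36 36 ∥ 87 58.
Inner hash: sum = 50+195+54+54+54+54+135+88 = 684 → 02 ac.
Outer input = (K'⊕opad) ∥ inner = 58 a9 5c 5c 5c 5c ∥ 02 ac.
Outer hash (tag): sum = 88+169+92+92+92+92+2+172 = 799 → 03 1f.

031f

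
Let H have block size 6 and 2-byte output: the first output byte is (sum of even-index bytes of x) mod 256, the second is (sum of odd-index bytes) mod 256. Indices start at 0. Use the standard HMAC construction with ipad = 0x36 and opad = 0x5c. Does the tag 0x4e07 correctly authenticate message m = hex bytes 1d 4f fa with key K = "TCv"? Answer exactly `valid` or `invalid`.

Key "TCv" = 54 43 76 is 3 bytes ≤ B = 6; zero-pad to 6 bytes: K' = 54 43 76 00 00 00.
K' ⊕ ipad = 62 75 40 36 36 36; K' ⊕ opad = 08 1f 2a 5c 5c 5c.
Inner hash: even-index sum = 495 mod 256 = 239; odd-index sum = 304 mod 256 = 48 → ef 30.
Outer hash (recomputed tag): even-index sum = 381 mod 256 = 125; odd-index sum = 263 mod 256 = 7 → 7d 07.
Recomputed tag = 7d07; claimed = 4e07 → mismatch.

invalid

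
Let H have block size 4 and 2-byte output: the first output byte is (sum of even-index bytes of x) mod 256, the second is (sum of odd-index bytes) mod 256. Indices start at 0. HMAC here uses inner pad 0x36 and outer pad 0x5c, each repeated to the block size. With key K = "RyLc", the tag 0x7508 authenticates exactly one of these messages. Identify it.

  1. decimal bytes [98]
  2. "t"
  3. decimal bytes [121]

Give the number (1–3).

Key "RyLc" = 52 79 4c 63 is exactly B = 4 bytes: K' = 52 79 4c 63.
K' ⊕ ipad = 64 4f 7a 55; K' ⊕ opad = 0e 25 10 3f.
m1: inner = H(64 4f 7a 55 62) = 40 a4; tag = H(0e 25 10 3f 40 a4) = 5e08
m2: inner = H(64 4f 7a 55 74) = 52 a4; tag = H(0e 25 10 3f 52 a4) = 7008
m3: inner = H(64 4f 7a 55 79) = 57 a4; tag = H(0e 25 10 3f 57 a4) = 7508 ← matches

3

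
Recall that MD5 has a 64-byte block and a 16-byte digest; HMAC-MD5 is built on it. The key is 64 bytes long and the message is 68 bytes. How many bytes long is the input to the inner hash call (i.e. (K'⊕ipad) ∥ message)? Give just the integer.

132

Key is 64 ≤ 64 bytes, zero-padded: |K'| = 64.
Inner input = (K'⊕ipad) ∥ m → 64 + 68 = 132 bytes.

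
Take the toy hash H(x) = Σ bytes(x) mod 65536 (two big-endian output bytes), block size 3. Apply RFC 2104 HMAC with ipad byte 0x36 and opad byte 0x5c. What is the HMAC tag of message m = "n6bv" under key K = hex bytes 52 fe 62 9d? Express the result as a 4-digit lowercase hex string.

012e

Key hex bytes 52 fe 62 9d is 4 bytes > B = 3, so hash it first: H(key) = 02 4f, then zero-pad to 3 bytes: K' = 02 4f 00.
K' ⊕ ipad = 34 79 36.  K' ⊕ opad = 5e 13 5c.
Inner input = (K'⊕ipad) ∥ m = 34 79 36 ∥ 6e 36 62 76.
Inner hash: sum = 52+121+54+110+54+98+118 = 607 → 02 5f.
Outer input = (K'⊕opad) ∥ inner = 5e 13 5c ∥ 02 5f.
Outer hash (tag): sum = 94+19+92+2+95 = 302 → 01 2e.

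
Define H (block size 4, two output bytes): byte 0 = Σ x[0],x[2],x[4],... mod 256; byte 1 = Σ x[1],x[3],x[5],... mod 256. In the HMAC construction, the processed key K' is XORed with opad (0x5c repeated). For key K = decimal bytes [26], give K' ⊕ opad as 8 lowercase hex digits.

465c5c5c

Key decimal bytes [26] = 1a is 1 byte ≤ B = 4; zero-pad to 4 bytes: K' = 1a 00 00 00.
XOR each byte with 0x5c: 1a⊕5c=46, 00⊕5c=5c, 00⊕5c=5c, 00⊕5c=5c.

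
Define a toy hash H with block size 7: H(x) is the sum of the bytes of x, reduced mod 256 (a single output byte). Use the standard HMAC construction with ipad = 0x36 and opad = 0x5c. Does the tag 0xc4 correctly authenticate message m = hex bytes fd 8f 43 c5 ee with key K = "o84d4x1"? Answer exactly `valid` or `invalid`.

Key "o84d4x1" = 6f 38 34 64 34 78 31 is exactly B = 7 bytes: K' = 6f 38 34 64 34 78 31.
K' ⊕ ipad = 59 0e 02 52 02 4e 07; K' ⊕ opad = 33 64 68 38 68 24 6d.
Inner hash: sum = 89+14+2+82+2+78+7+253+143+67+197+238 = 1172; mod 256 = 148 → 94.
Outer hash (recomputed tag): sum = 51+100+104+56+104+36+109+148 = 708; mod 256 = 196 → c4.
Recomputed tag = c4; claimed = c4 → match.

valid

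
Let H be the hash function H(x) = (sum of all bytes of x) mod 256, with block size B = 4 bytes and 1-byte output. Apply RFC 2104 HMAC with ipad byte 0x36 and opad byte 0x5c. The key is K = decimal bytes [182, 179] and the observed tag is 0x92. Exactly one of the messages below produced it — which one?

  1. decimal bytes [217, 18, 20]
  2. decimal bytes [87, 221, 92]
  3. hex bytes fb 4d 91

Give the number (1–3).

2

Key decimal bytes [182, 179] = b6 b3 is 2 bytes ≤ B = 4; zero-pad to 4 bytes: K' = b6 b3 00 00.
K' ⊕ ipad = 80 85 36 36; K' ⊕ opad = ea ef 5c 5c.
m1: inner = H(80 85 36 36 d9 12 14) = 70; tag = H(ea ef 5c 5c 70) = 01
m2: inner = H(80 85 36 36 57 dd 5c) = 01; tag = H(ea ef 5c 5c 01) = 92 ← matches
m3: inner = H(80 85 36 36 fb 4d 91) = 4a; tag = H(ea ef 5c 5c 4a) = db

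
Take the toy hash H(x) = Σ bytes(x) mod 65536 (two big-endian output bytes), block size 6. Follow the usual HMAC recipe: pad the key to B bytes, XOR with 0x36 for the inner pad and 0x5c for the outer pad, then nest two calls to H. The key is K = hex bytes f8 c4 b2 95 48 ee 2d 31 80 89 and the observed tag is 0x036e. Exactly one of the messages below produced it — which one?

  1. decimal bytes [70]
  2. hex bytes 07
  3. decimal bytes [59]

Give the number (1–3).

Key hex bytes f8 c4 b2 95 48 ee 2d 31 80 89 is 10 bytes > B = 6, so hash it first: H(key) = 05 a0, then zero-pad to 6 bytes: K' = 05 a0 00 00 00 00.
K' ⊕ ipad = 33 96 36 36 36 36; K' ⊕ opad = 59 fc 5c 5c 5c 5c.
m1: inner = H(33 96 36 36 36 36 46) = 01 e7; tag = H(59 fc 5c 5c 5c 5c 01 e7) = 03ad
m2: inner = H(33 96 36 36 36 36 07) = 01 a8; tag = H(59 fc 5c 5c 5c 5c 01 a8) = 036e ← matches
m3: inner = H(33 96 36 36 36 36 3b) = 01 dc; tag = H(59 fc 5c 5c 5c 5c 01 dc) = 03a2

2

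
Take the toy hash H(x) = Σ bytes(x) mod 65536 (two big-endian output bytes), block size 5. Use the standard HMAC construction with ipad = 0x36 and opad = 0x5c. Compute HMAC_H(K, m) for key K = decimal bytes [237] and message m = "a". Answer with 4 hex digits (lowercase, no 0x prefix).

0237

Key decimal bytes [237] = ed is 1 byte ≤ B = 5; zero-pad to 5 bytes: K' = ed 00 00 00 00.
K' ⊕ ipad = db 36 36 36 36.  K' ⊕ opad = b1 5c 5c 5c 5c.
Inner input = (K'⊕ipad) ∥ m = db 36 36 36 36 ∥ 61.
Inner hash: sum = 219+54+54+54+54+97 = 532 → 02 14.
Outer input = (K'⊕opad) ∥ inner = b1 5c 5c 5c 5c ∥ 02 14.
Outer hash (tag): sum = 177+92+92+92+92+2+20 = 567 → 02 37.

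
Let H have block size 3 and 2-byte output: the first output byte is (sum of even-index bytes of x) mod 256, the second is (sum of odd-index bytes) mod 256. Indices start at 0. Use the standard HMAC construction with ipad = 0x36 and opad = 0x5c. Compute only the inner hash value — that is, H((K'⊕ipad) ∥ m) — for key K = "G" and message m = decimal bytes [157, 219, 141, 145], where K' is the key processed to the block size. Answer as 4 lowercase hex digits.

Key "G" = 47 is 1 byte ≤ B = 3; zero-pad to 3 bytes: K' = 47 00 00.
K' ⊕ ipad = 71 36 36.
Inner input = 71 36 36 ∥ 9d db 8d 91.
Inner hash: even-index sum = 531 mod 256 = 19; odd-index sum = 352 mod 256 = 96 → 13 60.

1360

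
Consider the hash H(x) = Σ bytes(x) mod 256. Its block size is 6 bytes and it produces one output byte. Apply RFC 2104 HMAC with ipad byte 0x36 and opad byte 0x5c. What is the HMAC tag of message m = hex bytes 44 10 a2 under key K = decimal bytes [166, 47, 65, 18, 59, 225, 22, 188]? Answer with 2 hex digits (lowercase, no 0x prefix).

3a

Key decimal bytes [166, 47, 65, 18, 59, 225, 22, 188] = a6 2f 41 12 3b e1 16 bc is 8 bytes > B = 6, so hash it first: H(key) = 16, then zero-pad to 6 bytes: K' = 16 00 00 00 00 00.
K' ⊕ ipad = 20 36 36 36 36 36.  K' ⊕ opad = 4a 5c 5c 5c 5c 5c.
Inner input = (K'⊕ipad) ∥ m = 20 36 36 36 36 36 ∥ 44 10 a2.
Inner hash: sum = 32+54+54+54+54+54+68+16+162 = 548; mod 256 = 36 → 24.
Outer input = (K'⊕opad) ∥ inner = 4a 5c 5c 5c 5c 5c ∥ 24.
Outer hash (tag): sum = 74+92+92+92+92+92+36 = 570; mod 256 = 58 → 3a.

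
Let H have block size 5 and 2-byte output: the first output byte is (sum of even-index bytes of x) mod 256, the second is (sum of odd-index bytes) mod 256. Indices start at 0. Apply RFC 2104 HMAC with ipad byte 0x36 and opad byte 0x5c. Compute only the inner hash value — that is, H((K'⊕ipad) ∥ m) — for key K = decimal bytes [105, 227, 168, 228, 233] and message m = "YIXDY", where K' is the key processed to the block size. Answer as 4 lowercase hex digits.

Key decimal bytes [105, 227, 168, 228, 233] = 69 e3 a8 e4 e9 is exactly B = 5 bytes: K' = 69 e3 a8 e4 e9.
K' ⊕ ipad = 5f d5 9e d2 df.
Inner input = 5f d5 9e d2 df ∥ 59 49 58 44 59.
Inner hash: even-index sum = 617 mod 256 = 105; odd-index sum = 689 mod 256 = 177 → 69 b1.

69b1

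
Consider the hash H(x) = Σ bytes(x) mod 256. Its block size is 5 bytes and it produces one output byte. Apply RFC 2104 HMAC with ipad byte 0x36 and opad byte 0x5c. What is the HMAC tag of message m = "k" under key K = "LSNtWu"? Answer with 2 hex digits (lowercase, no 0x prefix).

3f

Key "LSNtWu" = 4c 53 4e 74 57 75 is 6 bytes > B = 5, so hash it first: H(key) = 2d, then zero-pad to 5 bytes: K' = 2d 00 00 00 00.
K' ⊕ ipad = 1b 36 36 36 36.  K' ⊕ opad = 71 5c 5c 5c 5c.
Inner input = (K'⊕ipad) ∥ m = 1b 36 36 36 36 ∥ 6b.
Inner hash: sum = 27+54+54+54+54+107 = 350; mod 256 = 94 → 5e.
Outer input = (K'⊕opad) ∥ inner = 71 5c 5c 5c 5c ∥ 5e.
Outer hash (tag): sum = 113+92+92+92+92+94 = 575; mod 256 = 63 → 3f.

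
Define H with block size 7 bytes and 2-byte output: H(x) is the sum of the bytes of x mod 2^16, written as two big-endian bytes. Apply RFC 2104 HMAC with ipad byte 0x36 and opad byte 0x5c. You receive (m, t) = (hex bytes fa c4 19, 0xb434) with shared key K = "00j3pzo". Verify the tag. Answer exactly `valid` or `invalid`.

Key "00j3pzo" = 30 30 6a 33 70 7a 6f is exactly B = 7 bytes: K' = 30 30 6a 33 70 7a 6f.
K' ⊕ ipad = 06 06 5c 05 46 4c 59; K' ⊕ opad = 6c 6c 36 6f 2c 26 33.
Inner hash: sum = 6+6+92+5+70+76+89+250+196+25 = 815 → 03 2f.
Outer hash (recomputed tag): sum = 108+108+54+111+44+38+51+3+47 = 564 → 02 34.
Recomputed tag = 0234; claimed = b434 → mismatch.

invalid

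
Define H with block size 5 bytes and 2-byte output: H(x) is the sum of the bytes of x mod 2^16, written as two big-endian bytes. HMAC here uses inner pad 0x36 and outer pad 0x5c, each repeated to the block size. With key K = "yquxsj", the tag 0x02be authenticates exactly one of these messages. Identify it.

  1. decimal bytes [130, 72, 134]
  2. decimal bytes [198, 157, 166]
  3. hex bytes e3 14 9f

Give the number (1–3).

2

Key "yquxsj" = 79 71 75 78 73 6a is 6 bytes > B = 5, so hash it first: H(key) = 02 b4, then zero-pad to 5 bytes: K' = 02 b4 00 00 00.
K' ⊕ ipad = 34 82 36 36 36; K' ⊕ opad = 5e e8 5c 5c 5c.
m1: inner = H(34 82 36 36 36 82 48 86) = 02 a8; tag = H(5e e8 5c 5c 5c 02 a8) = 0304
m2: inner = H(34 82 36 36 36 c6 9d a6) = 03 61; tag = H(5e e8 5c 5c 5c 03 61) = 02be ← matches
m3: inner = H(34 82 36 36 36 e3 14 9f) = 02 ee; tag = H(5e e8 5c 5c 5c 02 ee) = 034a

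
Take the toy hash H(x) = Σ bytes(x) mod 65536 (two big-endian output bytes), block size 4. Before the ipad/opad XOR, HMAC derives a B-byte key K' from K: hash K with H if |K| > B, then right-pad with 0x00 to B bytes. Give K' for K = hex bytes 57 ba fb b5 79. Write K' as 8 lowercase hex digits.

|K| = 5 > B = 4, so first hash the key.
H(K): sum = 87+186+251+181+121 = 826 → 03 3a.
Zero-pad H(K) = 03 3a to 4 bytes: K' = 03 3a 00 00.

033a0000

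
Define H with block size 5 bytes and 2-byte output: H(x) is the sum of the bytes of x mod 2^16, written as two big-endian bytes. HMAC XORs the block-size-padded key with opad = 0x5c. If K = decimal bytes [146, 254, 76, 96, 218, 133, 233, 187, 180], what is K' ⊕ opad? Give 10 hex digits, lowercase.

Key decimal bytes [146, 254, 76, 96, 218, 133, 233, 187, 180] = 92 fe 4c 60 da 85 e9 bb b4 is 9 bytes > B = 5, so hash it first: H(key) = 05 f3, then zero-pad to 5 bytes: K' = 05 f3 00 00 00.
XOR each byte with 0x5c: 05⊕5c=59, f3⊕5c=af, 00⊕5c=5c, 00⊕5c=5c, 00⊕5c=5c.

59af5c5c5c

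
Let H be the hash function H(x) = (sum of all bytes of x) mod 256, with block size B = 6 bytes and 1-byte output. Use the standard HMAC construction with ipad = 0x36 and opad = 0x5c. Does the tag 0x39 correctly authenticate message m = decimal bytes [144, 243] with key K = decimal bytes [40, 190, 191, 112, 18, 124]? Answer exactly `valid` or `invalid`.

Key decimal bytes [40, 190, 191, 112, 18, 124] = 28 be bf 70 12 7c is exactly B = 6 bytes: K' = 28 be bf 70 12 7c.
K' ⊕ ipad = 1e 88 89 46 24 4a; K' ⊕ opad = 74 e2 e3 2c 4e 20.
Inner hash: sum = 30+136+137+70+36+74+144+243 = 870; mod 256 = 102 → 66.
Outer hash (recomputed tag): sum = 116+226+227+44+78+32+102 = 825; mod 256 = 57 → 39.
Recomputed tag = 39; claimed = 39 → match.

valid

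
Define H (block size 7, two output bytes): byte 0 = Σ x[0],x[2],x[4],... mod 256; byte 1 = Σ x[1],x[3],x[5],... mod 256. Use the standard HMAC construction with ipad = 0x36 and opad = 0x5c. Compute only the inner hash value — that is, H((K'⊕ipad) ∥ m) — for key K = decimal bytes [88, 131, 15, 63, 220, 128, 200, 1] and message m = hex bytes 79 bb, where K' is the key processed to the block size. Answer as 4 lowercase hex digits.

Key decimal bytes [88, 131, 15, 63, 220, 128, 200, 1] = 58 83 0f 3f dc 80 c8 01 is 8 bytes > B = 7, so hash it first: H(key) = 0b 43, then zero-pad to 7 bytes: K' = 0b 43 00 00 00 00 00.
K' ⊕ ipad = 3d 75 36 36 36 36 36.
Inner input = 3d 75 36 36 36 36 36 ∥ 79 bb.
Inner hash: even-index sum = 410 mod 256 = 154; odd-index sum = 346 mod 256 = 90 → 9a 5a.

9a5a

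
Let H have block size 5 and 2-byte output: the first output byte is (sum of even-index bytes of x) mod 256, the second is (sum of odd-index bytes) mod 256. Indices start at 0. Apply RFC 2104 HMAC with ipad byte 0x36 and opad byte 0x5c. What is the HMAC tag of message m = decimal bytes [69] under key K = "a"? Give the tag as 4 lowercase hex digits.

a67b

Key "a" = 61 is 1 byte ≤ B = 5; zero-pad to 5 bytes: K' = 61 00 00 00 00.
K' ⊕ ipad = 57 36 36 36 36.  K' ⊕ opad = 3d 5c 5c 5c 5c.
Inner input = (K'⊕ipad) ∥ m = 57 36 36 36 36 ∥ 45.
Inner hash: even-index sum = 195 mod 256 = 195; odd-index sum = 177 mod 256 = 177 → c3 b1.
Outer input = (K'⊕opad) ∥ inner = 3d 5c 5c 5c 5c ∥ c3 b1.
Outer hash (tag): even-index sum = 422 mod 256 = 166; odd-index sum = 379 mod 256 = 123 → a6 7b.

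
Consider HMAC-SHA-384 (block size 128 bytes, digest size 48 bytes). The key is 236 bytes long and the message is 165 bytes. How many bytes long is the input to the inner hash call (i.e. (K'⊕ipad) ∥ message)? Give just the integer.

293

Key is 236 > 128 bytes, so it is hashed to 48 bytes then zero-padded to 128: |K'| = 128.
Inner input = (K'⊕ipad) ∥ m → 128 + 165 = 293 bytes.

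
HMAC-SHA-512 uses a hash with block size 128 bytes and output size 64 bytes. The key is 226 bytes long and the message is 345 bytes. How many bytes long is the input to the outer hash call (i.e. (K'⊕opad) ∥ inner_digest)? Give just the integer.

192

Key is 226 > 128 bytes, so it is hashed to 64 bytes then zero-padded to 128: |K'| = 128.
Outer input = (K'⊕opad) ∥ H(inner) → 128 + 64 = 192 bytes.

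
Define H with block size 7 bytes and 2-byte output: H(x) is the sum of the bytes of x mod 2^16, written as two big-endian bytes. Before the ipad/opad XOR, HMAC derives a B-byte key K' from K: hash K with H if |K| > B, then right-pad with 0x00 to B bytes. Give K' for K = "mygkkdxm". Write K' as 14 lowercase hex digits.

|K| = 8 > B = 7, so first hash the key.
H(K): sum = 109+121+103+107+107+100+120+109 = 876 → 03 6c.
Zero-pad H(K) = 03 6c to 7 bytes: K' = 03 6c 00 00 00 00 00.

036c0000000000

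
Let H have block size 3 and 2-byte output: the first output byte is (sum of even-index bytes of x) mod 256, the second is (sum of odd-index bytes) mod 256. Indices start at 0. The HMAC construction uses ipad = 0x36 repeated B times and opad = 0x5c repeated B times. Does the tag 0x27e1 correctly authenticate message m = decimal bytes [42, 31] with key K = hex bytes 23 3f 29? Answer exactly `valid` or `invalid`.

Key hex bytes 23 3f 29 is exactly B = 3 bytes: K' = 23 3f 29.
K' ⊕ ipad = 15 09 1f; K' ⊕ opad = 7f 63 75.
Inner hash: even-index sum = 83 mod 256 = 83; odd-index sum = 51 mod 256 = 51 → 53 33.
Outer hash (recomputed tag): even-index sum = 295 mod 256 = 39; odd-index sum = 182 mod 256 = 182 → 27 b6.
Recomputed tag = 27b6; claimed = 27e1 → mismatch.

invalid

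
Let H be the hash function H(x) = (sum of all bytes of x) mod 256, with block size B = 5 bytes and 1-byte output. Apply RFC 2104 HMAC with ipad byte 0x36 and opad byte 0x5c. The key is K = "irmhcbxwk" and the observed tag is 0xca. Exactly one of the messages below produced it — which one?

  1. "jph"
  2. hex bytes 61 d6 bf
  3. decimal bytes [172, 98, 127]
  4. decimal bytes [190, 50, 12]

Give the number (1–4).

2

Key "irmhcbxwk" = 69 72 6d 68 63 62 78 77 6b is 9 bytes > B = 5, so hash it first: H(key) = cf, then zero-pad to 5 bytes: K' = cf 00 00 00 00.
K' ⊕ ipad = f9 36 36 36 36; K' ⊕ opad = 93 5c 5c 5c 5c.
m1: inner = H(f9 36 36 36 36 6a 70 68) = 13; tag = H(93 5c 5c 5c 5c 13) = 16
m2: inner = H(f9 36 36 36 36 61 d6 bf) = c7; tag = H(93 5c 5c 5c 5c c7) = ca ← matches
m3: inner = H(f9 36 36 36 36 ac 62 7f) = 5e; tag = H(93 5c 5c 5c 5c 5e) = 61
m4: inner = H(f9 36 36 36 36 be 32 0c) = cd; tag = H(93 5c 5c 5c 5c cd) = d0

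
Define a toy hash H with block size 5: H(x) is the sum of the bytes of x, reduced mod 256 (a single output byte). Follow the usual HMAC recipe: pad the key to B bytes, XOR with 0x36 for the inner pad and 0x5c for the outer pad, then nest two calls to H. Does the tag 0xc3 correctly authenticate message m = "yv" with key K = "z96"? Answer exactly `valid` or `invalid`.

Key "z96" = 7a 39 36 is 3 bytes ≤ B = 5; zero-pad to 5 bytes: K' = 7a 39 36 00 00.
K' ⊕ ipad = 4c 0f 00 36 36; K' ⊕ opad = 26 65 6a 5c 5c.
Inner hash: sum = 76+15+0+54+54+121+118 = 438; mod 256 = 182 → b6.
Outer hash (recomputed tag): sum = 38+101+106+92+92+182 = 611; mod 256 = 99 → 63.
Recomputed tag = 63; claimed = c3 → mismatch.

invalid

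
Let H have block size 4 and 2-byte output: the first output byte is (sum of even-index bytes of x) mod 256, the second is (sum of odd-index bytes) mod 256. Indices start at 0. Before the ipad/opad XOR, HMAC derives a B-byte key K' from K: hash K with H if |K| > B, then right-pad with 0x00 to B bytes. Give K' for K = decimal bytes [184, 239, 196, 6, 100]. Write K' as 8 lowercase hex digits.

|K| = 5 > B = 4, so first hash the key.
H(K): even-index sum = 480 mod 256 = 224; odd-index sum = 245 mod 256 = 245 → e0 f5.
Zero-pad H(K) = e0 f5 to 4 bytes: K' = e0 f5 00 00.

e0f50000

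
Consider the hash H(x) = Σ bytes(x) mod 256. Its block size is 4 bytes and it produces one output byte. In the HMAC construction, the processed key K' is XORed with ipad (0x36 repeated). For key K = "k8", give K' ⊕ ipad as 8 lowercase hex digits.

Key "k8" = 6b 38 is 2 bytes ≤ B = 4; zero-pad to 4 bytes: K' = 6b 38 00 00.
XOR each byte with 0x36: 6b⊕36=5d, 38⊕36=0e, 00⊕36=36, 00⊕36=36.

5d0e3636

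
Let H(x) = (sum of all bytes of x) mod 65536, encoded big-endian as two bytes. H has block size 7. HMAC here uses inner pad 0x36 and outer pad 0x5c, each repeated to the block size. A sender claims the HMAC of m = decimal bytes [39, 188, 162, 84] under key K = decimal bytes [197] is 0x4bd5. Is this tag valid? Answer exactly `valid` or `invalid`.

invalid

Key decimal bytes [197] = c5 is 1 byte ≤ B = 7; zero-pad to 7 bytes: K' = c5 00 00 00 00 00 00.
K' ⊕ ipad = f3 36 36 36 36 36 36; K' ⊕ opad = 99 5c 5c 5c 5c 5c 5c.
Inner hash: sum = 243+54+54+54+54+54+54+39+188+162+84 = 1040 → 04 10.
Outer hash (recomputed tag): sum = 153+92+92+92+92+92+92+4+16 = 725 → 02 d5.
Recomputed tag = 02d5; claimed = 4bd5 → mismatch.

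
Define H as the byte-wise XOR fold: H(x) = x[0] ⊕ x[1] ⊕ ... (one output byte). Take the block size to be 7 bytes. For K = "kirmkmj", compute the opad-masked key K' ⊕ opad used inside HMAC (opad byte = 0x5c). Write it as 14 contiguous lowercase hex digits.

Key "kirmkmj" = 6b 69 72 6d 6b 6d 6a is exactly B = 7 bytes: K' = 6b 69 72 6d 6b 6d 6a.
XOR each byte with 0x5c: 6b⊕5c=37, 69⊕5c=35, 72⊕5c=2e, 6d⊕5c=31, 6b⊕5c=37, 6d⊕5c=31, 6a⊕5c=36.

37352e31373136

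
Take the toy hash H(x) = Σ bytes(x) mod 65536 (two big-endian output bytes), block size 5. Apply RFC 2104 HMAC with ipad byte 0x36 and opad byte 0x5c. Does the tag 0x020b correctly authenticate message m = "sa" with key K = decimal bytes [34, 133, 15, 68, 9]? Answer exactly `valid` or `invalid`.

Key decimal bytes [34, 133, 15, 68, 9] = 22 85 0f 44 09 is exactly B = 5 bytes: K' = 22 85 0f 44 09.
K' ⊕ ipad = 14 b3 39 72 3f; K' ⊕ opad = 7e d9 53 18 55.
Inner hash: sum = 20+179+57+114+63+115+97 = 645 → 02 85.
Outer hash (recomputed tag): sum = 126+217+83+24+85+2+133 = 670 → 02 9e.
Recomputed tag = 029e; claimed = 020b → mismatch.

invalid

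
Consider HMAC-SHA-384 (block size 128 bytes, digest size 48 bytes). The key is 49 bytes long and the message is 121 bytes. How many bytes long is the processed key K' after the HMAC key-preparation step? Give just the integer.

Key is 49 ≤ 128 bytes, zero-padded: |K'| = 128.

128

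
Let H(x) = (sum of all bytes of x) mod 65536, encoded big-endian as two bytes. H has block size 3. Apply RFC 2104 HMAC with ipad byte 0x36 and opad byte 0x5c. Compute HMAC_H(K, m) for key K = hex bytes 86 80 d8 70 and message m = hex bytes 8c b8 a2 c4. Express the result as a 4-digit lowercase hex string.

015b

Key hex bytes 86 80 d8 70 is 4 bytes > B = 3, so hash it first: H(key) = 02 4e, then zero-pad to 3 bytes: K' = 02 4e 00.
K' ⊕ ipad = 34 78 36.  K' ⊕ opad = 5e 12 5c.
Inner input = (K'⊕ipad) ∥ m = 34 78 36 ∥ 8c b8 a2 c4.
Inner hash: sum = 52+120+54+140+184+162+196 = 908 → 03 8c.
Outer input = (K'⊕opad) ∥ inner = 5e 12 5c ∥ 03 8c.
Outer hash (tag): sum = 94+18+92+3+140 = 347 → 01 5b.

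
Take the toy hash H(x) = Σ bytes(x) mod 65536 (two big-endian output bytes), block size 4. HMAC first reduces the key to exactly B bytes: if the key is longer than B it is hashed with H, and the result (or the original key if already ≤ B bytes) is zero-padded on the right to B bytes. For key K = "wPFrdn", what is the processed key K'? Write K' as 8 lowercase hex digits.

|K| = 6 > B = 4, so first hash the key.
H(K): sum = 119+80+70+114+100+110 = 593 → 02 51.
Zero-pad H(K) = 02 51 to 4 bytes: K' = 02 51 00 00.

02510000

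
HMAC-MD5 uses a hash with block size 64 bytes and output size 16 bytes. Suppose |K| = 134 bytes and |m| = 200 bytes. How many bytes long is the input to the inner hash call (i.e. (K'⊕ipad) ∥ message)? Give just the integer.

264

Key is 134 > 64 bytes, so it is hashed to 16 bytes then zero-padded to 64: |K'| = 64.
Inner input = (K'⊕ipad) ∥ m → 64 + 200 = 264 bytes.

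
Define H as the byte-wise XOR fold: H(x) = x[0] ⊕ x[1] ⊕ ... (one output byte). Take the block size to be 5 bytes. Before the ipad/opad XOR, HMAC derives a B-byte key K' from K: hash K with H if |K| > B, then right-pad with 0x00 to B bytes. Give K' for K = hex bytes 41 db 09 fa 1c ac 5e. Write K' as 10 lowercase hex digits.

|K| = 7 > B = 5, so first hash the key.
H(K): XOR 41⊕db⊕09⊕fa⊕1c⊕ac⊕5e = 87.
Zero-pad H(K) = 87 to 5 bytes: K' = 87 00 00 00 00.

8700000000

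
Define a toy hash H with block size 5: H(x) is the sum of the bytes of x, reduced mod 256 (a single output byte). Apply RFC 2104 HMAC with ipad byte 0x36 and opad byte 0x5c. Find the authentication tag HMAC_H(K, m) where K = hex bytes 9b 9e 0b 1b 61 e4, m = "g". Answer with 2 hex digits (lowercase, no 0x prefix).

39

Key hex bytes 9b 9e 0b 1b 61 e4 is 6 bytes > B = 5, so hash it first: H(key) = a4, then zero-pad to 5 bytes: K' = a4 00 00 00 00.
K' ⊕ ipad = 92 36 36 36 36.  K' ⊕ opad = f8 5c 5c 5c 5c.
Inner input = (K'⊕ipad) ∥ m = 92 36 36 36 36 ∥ 67.
Inner hash: sum = 146+54+54+54+54+103 = 465; mod 256 = 209 → d1.
Outer input = (K'⊕opad) ∥ inner = f8 5c 5c 5c 5c ∥ d1.
Outer hash (tag): sum = 248+92+92+92+92+209 = 825; mod 256 = 57 → 39.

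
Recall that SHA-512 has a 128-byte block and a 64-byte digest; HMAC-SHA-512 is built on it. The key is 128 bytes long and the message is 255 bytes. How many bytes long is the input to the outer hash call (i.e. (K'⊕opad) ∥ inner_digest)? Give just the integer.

192

Key is 128 ≤ 128 bytes, zero-padded: |K'| = 128.
Outer input = (K'⊕opad) ∥ H(inner) → 128 + 64 = 192 bytes.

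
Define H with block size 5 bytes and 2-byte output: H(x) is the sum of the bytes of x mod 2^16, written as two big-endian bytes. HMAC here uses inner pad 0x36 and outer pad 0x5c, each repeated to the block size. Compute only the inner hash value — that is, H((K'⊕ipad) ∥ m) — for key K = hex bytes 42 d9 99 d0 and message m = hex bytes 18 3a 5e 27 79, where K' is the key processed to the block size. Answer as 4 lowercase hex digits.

047e

Key hex bytes 42 d9 99 d0 is 4 bytes ≤ B = 5; zero-pad to 5 bytes: K' = 42 d9 99 d0 00.
K' ⊕ ipad = 74 ef af e6 36.
Inner input = 74 ef af e6 36 ∥ 18 3a 5e 27 79.
Inner hash: sum = 116+239+175+230+54+24+58+94+39+121 = 1150 → 04 7e.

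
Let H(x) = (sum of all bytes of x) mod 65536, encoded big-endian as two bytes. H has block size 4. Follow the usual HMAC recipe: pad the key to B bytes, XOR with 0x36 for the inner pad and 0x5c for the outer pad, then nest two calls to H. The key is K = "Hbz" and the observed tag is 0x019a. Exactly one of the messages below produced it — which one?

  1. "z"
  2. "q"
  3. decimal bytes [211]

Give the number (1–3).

Key "Hbz" = 48 62 7a is 3 bytes ≤ B = 4; zero-pad to 4 bytes: K' = 48 62 7a 00.
K' ⊕ ipad = 7e 54 4c 36; K' ⊕ opad = 14 3e 26 5c.
m1: inner = H(7e 54 4c 36 7a) = 01 ce; tag = H(14 3e 26 5c 01 ce) = 01a3
m2: inner = H(7e 54 4c 36 71) = 01 c5; tag = H(14 3e 26 5c 01 c5) = 019a ← matches
m3: inner = H(7e 54 4c 36 d3) = 02 27; tag = H(14 3e 26 5c 02 27) = 00fd

2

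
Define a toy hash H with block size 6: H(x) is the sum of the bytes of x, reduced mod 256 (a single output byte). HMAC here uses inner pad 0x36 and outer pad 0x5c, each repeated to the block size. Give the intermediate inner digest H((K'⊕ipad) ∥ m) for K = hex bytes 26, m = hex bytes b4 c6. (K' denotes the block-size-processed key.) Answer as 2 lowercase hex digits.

98

Key hex bytes 26 is 1 byte ≤ B = 6; zero-pad to 6 bytes: K' = 26 00 00 00 00 00.
K' ⊕ ipad = 10 36 36 36 36 36.
Inner input = 10 36 36 36 36 36 ∥ b4 c6.
Inner hash: sum = 16+54+54+54+54+54+180+198 = 664; mod 256 = 152 → 98.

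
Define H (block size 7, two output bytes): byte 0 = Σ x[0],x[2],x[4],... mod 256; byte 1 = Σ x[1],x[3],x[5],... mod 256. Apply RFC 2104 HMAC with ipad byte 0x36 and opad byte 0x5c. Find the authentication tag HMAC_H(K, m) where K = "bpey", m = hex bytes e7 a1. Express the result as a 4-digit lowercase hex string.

Key "bpey" = 62 70 65 79 is 4 bytes ≤ B = 7; zero-pad to 7 bytes: K' = 62 70 65 79 00 00 00.
K' ⊕ ipad = 54 46 53 4f 36 36 36.  K' ⊕ opad = 3e 2c 39 25 5c 5c 5c.
Inner input = (K'⊕ipad) ∥ m = 54 46 53 4f 36 36 36 ∥ e7 a1.
Inner hash: even-index sum = 436 mod 256 = 180; odd-index sum = 434 mod 256 = 178 → b4 b2.
Outer input = (K'⊕opad) ∥ inner = 3e 2c 39 25 5c 5c 5c ∥ b4 b2.
Outer hash (tag): even-index sum = 481 mod 256 = 225; odd-index sum = 353 mod 256 = 97 → e1 61.

e161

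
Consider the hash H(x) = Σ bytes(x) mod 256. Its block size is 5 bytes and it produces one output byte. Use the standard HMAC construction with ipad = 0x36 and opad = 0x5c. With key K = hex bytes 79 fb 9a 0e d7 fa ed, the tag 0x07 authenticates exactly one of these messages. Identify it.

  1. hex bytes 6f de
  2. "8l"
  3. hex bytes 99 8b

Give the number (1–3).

1

Key hex bytes 79 fb 9a 0e d7 fa ed is 7 bytes > B = 5, so hash it first: H(key) = da, then zero-pad to 5 bytes: K' = da 00 00 00 00.
K' ⊕ ipad = ec 36 36 36 36; K' ⊕ opad = 86 5c 5c 5c 5c.
m1: inner = H(ec 36 36 36 36 6f de) = 11; tag = H(86 5c 5c 5c 5c 11) = 07 ← matches
m2: inner = H(ec 36 36 36 36 38 6c) = 68; tag = H(86 5c 5c 5c 5c 68) = 5e
m3: inner = H(ec 36 36 36 36 99 8b) = e8; tag = H(86 5c 5c 5c 5c e8) = de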